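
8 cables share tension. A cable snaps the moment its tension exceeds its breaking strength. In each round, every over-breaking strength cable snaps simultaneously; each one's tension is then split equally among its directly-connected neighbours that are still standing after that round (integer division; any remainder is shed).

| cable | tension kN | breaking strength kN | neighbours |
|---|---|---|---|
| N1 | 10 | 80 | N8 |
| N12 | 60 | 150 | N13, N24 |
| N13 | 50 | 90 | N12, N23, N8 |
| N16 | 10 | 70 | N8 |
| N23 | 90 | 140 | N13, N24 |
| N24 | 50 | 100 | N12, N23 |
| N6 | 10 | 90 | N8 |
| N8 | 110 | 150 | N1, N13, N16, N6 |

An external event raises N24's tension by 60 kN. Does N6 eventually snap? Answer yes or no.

no

Round 1 — N24 at 110 > 100. N24 snaps.
  N24 sheds 110 kN to N12, N23: 55 each.
    N12: 60+55 = 115 ≤ 150
    N23: 90+55 = 145 > 140
Round 2 — N23 snaps.
  N23 sheds 145 kN to N13: 145 each.
    N13: 50+145 = 195 > 90
Round 3 — N13 snaps.
  N13 sheds 195 kN to N12, N8: 97 each (1 lost).
    N12: 115+97 = 212 > 150
    N8: 110+97 = 207 > 150
Round 4 — N12, N8 snap.
  N12 sheds 212 kN: no online neighbours, lost.
  N8 sheds 207 kN to N1, N16, N6: 69 each.
    N1: 10+69 = 79 ≤ 80
    N16: 10+69 = 79 > 70
    N6: 10+69 = 79 ≤ 90
Round 5 — N16 snaps.
  N16 sheds 79 kN: no online neighbours, lost.
No further breaks.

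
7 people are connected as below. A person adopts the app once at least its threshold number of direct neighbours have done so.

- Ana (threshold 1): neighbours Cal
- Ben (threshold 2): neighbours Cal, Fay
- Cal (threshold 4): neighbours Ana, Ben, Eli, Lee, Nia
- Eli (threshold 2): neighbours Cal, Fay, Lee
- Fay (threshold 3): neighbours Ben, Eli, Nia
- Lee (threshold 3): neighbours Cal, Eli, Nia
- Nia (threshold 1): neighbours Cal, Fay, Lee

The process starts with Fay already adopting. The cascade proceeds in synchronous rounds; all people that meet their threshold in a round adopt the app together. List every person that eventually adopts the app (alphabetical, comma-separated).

Round 1 — Fay adopts the app (initial).
Round 2 — checking thresholds:
  Ben: 1 of 2 neighbours < 2, below threshold.
  Eli: 1 of 3 neighbours < 2, below threshold.
  Nia: 1 of 3 neighbours ≥ 1, adopts the app.
Round 3 — no new adoptions; cascade stops.

Fay, Nia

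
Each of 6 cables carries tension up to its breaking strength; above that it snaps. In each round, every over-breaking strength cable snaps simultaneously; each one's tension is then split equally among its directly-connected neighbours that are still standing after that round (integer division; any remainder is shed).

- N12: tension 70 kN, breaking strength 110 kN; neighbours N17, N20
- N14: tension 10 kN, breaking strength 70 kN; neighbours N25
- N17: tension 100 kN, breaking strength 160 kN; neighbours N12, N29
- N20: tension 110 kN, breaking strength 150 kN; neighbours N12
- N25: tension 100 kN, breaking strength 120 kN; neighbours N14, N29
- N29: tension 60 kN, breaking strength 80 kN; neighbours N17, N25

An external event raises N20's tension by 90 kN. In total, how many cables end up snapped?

6

Round 1 — N20 at 200 > 150. N20 snaps.
  N20 sheds 200 kN to N12: 200 each.
    N12: 70+200 = 270 > 110
Round 2 — N12 snaps.
  N12 sheds 270 kN to N17: 270 each.
    N17: 100+270 = 370 > 160
Round 3 — N17 snaps.
  N17 sheds 370 kN to N29: 370 each.
    N29: 60+370 = 430 > 80
Round 4 — N29 snaps.
  N29 sheds 430 kN to N25: 430 each.
    N25: 100+430 = 530 > 120
Round 5 — N25 snaps.
  N25 sheds 530 kN to N14: 530 each.
    N14: 10+530 = 540 > 70
Round 6 — N14 snaps.
  N14 sheds 540 kN: no online neighbours, lost.
No further breaks.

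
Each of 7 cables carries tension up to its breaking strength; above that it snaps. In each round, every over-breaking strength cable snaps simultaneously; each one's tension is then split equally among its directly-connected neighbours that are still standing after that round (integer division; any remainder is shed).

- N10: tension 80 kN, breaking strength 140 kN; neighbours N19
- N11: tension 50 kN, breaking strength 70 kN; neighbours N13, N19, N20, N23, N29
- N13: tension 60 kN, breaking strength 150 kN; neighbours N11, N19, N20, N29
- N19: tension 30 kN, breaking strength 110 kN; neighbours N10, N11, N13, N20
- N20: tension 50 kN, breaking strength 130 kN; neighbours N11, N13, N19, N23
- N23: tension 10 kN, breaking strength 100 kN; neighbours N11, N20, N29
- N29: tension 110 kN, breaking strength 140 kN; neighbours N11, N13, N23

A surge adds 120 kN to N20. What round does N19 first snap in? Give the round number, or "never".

never

Round 1 — N20 at 170 > 130. N20 snaps.
  N20 sheds 170 kN to N11, N13, N19, N23: 42 each (2 lost).
    N11: 50+42 = 92 > 70
    N13: 60+42 = 102 ≤ 150
    N19: 30+42 = 72 ≤ 110
    N23: 10+42 = 52 ≤ 100
Round 2 — N11 snaps.
  N11 sheds 92 kN to N13, N19, N23, N29: 23 each.
    N13: 102+23 = 125 ≤ 150
    N19: 72+23 = 95 ≤ 110
    N23: 52+23 = 75 ≤ 100
    N29: 110+23 = 133 ≤ 140
No further breaks.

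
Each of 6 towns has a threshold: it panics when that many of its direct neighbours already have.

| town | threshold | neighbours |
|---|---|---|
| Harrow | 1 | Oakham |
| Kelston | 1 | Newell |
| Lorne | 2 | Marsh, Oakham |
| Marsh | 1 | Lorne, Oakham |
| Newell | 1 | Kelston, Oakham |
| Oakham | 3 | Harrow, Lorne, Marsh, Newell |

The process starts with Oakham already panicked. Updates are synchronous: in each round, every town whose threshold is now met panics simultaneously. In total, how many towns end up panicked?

Round 1 — Oakham panics (initial).
Round 2 — checking thresholds:
  Harrow: 1 of 1 neighbours ≥ 1, panics.
  Lorne: 1 of 2 neighbours < 2, below threshold.
  Marsh: 1 of 2 neighbours ≥ 1, panics.
  Newell: 1 of 2 neighbours ≥ 1, panics.
Round 3 — checking thresholds:
  Kelston: 1 of 1 neighbours ≥ 1, panics.
  Lorne: 2 of 2 neighbours ≥ 2, panics.
Round 4 — no new panics; cascade stops.

6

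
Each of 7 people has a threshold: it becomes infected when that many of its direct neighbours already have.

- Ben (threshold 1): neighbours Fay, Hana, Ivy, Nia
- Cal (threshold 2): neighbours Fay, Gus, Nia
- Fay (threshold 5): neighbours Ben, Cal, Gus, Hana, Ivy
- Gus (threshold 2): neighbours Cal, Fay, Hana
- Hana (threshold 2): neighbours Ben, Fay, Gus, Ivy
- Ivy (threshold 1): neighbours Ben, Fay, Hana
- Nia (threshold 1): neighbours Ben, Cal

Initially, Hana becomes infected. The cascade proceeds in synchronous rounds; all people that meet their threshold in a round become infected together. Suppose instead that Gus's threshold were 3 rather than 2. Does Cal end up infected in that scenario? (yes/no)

With Gus's threshold at 3:
Round 1 — Hana becomes infected (initial).
Round 2 — checking thresholds:
  Ben: 1 of 4 neighbours ≥ 1, becomes infected.
  Fay: 1 of 5 neighbours < 5, not yet.
  Gus: 1 of 3 neighbours < 3, not yet.
  Ivy: 1 of 3 neighbours ≥ 1, becomes infected.
Round 3 — checking thresholds:
  Fay: 3 of 5 neighbours < 5, not yet.
  Gus: 1 of 3 neighbours < 3, not yet.
  Nia: 1 of 2 neighbours ≥ 1, becomes infected.
Round 4 — no new infections; cascade stops.

no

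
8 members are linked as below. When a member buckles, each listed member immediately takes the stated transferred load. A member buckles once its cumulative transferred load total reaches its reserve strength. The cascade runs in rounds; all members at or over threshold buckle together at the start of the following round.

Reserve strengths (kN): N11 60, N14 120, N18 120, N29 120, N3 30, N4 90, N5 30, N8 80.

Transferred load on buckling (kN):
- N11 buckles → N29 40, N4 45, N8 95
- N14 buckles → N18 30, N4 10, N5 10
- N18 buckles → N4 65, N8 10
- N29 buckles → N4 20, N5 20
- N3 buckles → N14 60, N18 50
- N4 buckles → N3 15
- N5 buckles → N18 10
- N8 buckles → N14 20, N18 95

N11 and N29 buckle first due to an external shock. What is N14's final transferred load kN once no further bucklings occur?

20

Round 1 — N11, N29 buckle (initial).
  N4: +45+20 → 65 < 90
  N5: +20 → 20 < 30
  N8: +95 → 95 ≥ 80
Round 2 — N8 buckles.
  N14: +20 → 20 < 120
  N18: +95 → 95 < 120
No further bucklings.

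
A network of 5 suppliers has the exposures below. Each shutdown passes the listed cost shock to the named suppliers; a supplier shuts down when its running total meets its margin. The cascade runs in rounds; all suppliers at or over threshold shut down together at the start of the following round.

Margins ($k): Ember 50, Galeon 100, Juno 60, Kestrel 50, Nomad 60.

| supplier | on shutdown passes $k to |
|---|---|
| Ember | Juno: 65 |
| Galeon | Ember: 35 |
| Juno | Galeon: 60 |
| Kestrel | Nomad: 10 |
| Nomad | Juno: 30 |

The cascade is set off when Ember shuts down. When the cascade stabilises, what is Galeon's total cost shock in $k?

Round 1 — Ember shuts down (initial).
  Juno: +65 → 65 ≥ 60
Round 2 — Juno shuts down.
  Galeon: +60 → 60 < 100
No further shutdowns.

60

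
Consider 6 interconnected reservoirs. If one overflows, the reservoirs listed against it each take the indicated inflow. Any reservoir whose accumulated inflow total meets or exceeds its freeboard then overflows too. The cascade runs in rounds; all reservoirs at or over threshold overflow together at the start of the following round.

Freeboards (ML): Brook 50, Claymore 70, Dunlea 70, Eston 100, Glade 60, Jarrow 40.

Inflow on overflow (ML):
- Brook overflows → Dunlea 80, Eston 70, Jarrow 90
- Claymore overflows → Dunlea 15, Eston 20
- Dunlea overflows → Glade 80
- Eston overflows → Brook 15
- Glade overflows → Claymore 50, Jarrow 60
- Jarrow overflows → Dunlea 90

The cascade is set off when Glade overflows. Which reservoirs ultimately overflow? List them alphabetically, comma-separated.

Round 1 — Glade overflows (initial).
  Claymore: +50 → 50 < 70
  Jarrow: +60 → 60 ≥ 40
Round 2 — Jarrow overflows.
  Dunlea: +90 → 90 ≥ 70
Round 3 — Dunlea overflows.
No further overflows.

Dunlea, Glade, Jarrow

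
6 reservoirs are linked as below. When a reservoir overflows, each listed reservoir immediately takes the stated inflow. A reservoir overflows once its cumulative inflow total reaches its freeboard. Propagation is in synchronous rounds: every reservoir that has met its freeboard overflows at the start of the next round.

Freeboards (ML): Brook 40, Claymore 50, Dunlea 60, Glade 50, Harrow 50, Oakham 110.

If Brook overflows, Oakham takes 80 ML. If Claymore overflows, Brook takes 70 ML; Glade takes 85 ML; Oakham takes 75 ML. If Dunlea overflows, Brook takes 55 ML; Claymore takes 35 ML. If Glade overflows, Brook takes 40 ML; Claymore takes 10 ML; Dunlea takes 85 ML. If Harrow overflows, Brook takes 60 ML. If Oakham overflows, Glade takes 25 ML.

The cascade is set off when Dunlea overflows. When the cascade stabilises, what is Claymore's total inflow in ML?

35

Round 1 — Dunlea overflows (initial).
  Brook: +55 → 55 ≥ 40
  Claymore: +35 → 35 < 50
Round 2 — Brook overflows.
  Oakham: +80 → 80 < 110
No further overflows.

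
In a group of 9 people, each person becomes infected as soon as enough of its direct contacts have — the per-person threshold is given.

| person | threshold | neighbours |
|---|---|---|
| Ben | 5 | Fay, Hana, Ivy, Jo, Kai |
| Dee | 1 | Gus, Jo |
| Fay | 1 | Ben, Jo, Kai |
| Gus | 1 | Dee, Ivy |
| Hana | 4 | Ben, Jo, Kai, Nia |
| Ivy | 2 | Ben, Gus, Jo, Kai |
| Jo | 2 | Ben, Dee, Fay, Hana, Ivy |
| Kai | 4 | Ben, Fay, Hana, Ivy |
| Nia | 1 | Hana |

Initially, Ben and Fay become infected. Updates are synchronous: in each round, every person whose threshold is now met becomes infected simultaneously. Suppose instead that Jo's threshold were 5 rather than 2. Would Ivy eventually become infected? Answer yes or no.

With Jo's threshold at 5:
Round 1 — Ben, Fay become infected (initial).
Round 2 — no new infections; cascade stops.

no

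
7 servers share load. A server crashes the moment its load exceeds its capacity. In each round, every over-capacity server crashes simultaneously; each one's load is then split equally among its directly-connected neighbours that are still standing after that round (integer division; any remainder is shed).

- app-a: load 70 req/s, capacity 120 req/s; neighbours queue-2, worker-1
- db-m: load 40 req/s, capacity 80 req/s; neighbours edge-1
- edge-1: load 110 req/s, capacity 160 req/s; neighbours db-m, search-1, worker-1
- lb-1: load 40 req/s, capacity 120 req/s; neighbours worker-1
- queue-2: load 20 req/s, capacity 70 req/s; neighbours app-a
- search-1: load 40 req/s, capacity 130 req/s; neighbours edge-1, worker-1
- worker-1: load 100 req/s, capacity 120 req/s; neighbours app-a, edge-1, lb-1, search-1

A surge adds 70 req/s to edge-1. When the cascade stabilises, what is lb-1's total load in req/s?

Round 1 — edge-1 at 180 > 160. edge-1 crashes.
  edge-1 sheds 180 req/s to db-m, search-1, worker-1: 60 each.
    db-m: 40+60 = 100 > 80
    search-1: 40+60 = 100 ≤ 130
    worker-1: 100+60 = 160 > 120
Round 2 — db-m, worker-1 crash.
  db-m sheds 100 req/s: no online neighbours, lost.
  worker-1 sheds 160 req/s to app-a, lb-1, search-1: 53 each (1 lost).
    app-a: 70+53 = 123 > 120
    lb-1: 40+53 = 93 ≤ 120
    search-1: 100+53 = 153 > 130
Round 3 — app-a, search-1 crash.
  app-a sheds 123 req/s to queue-2: 123 each.
    queue-2: 20+123 = 143 > 70
  search-1 sheds 153 req/s: no online neighbours, lost.
Round 4 — queue-2 crashes.
  queue-2 sheds 143 req/s: no online neighbours, lost.
No further crashes.

93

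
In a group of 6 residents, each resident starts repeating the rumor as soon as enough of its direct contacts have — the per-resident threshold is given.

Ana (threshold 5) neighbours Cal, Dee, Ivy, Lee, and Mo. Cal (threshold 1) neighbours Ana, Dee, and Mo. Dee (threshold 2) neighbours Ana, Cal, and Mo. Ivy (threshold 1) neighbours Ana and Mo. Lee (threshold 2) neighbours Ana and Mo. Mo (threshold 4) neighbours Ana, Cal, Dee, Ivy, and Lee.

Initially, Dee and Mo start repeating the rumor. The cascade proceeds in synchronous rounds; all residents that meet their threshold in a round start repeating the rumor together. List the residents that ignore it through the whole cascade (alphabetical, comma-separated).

Round 1 — Dee, Mo start repeating the rumor (initial).
Round 2 — checking thresholds:
  Ana: 2 of 5 neighbours < 5, below threshold.
  Cal: 2 of 3 neighbours ≥ 1, starts repeating the rumor.
  Ivy: 1 of 2 neighbours ≥ 1, starts repeating the rumor.
  Lee: 1 of 2 neighbours < 2, below threshold.
Round 3 — no new spreads; cascade stops.

Ana, Lee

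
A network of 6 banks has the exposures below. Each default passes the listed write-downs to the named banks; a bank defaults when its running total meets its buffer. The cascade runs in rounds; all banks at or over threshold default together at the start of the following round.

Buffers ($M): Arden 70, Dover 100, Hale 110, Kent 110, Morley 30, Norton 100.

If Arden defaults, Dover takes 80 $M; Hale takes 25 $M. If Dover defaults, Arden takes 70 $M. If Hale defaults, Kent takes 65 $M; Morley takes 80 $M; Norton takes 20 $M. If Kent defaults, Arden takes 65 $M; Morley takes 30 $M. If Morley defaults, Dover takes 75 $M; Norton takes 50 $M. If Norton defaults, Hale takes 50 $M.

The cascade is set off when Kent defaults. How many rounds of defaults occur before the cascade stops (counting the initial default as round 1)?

Round 1 — Kent defaults (initial).
  Arden: +65 → 65 < 70
  Morley: +30 → 30 ≥ 30
Round 2 — Morley defaults.
  Dover: +75 → 75 < 100
  Norton: +50 → 50 < 100
No further defaults.

2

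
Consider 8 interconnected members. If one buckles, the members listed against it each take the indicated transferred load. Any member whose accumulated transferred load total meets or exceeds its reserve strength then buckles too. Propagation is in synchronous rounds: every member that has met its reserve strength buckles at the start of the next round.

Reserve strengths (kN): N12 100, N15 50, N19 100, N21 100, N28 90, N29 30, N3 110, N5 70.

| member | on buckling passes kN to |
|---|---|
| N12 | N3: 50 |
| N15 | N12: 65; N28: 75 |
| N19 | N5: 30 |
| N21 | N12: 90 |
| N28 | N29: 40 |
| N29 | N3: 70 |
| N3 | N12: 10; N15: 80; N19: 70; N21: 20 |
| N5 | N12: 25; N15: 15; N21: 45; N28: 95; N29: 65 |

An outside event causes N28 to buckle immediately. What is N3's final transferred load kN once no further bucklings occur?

Round 1 — N28 buckles (initial).
  N29: +40 → 40 ≥ 30
Round 2 — N29 buckles.
  N3: +70 → 70 < 110
No further bucklings.

70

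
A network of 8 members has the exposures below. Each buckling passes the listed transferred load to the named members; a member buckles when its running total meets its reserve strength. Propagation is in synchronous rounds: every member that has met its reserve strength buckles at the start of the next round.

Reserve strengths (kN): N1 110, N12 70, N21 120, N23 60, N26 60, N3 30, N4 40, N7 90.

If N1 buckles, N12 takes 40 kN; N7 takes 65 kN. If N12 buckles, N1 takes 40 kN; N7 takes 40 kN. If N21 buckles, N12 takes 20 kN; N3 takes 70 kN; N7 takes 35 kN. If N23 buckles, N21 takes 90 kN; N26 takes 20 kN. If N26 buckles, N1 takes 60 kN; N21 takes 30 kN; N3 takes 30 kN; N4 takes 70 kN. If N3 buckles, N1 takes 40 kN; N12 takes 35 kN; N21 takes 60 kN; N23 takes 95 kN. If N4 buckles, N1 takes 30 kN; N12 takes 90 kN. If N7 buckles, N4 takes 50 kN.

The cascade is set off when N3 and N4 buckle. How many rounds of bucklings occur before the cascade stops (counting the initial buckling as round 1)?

Round 1 — N3, N4 buckle (initial).
  N1: +40+30 → 70 < 110
  N12: +35+90 → 125 ≥ 70
  N21: +60 → 60 < 120
  N23: +95 → 95 ≥ 60
Round 2 — N12, N23 buckle.
  N1: +40 → 110 ≥ 110
  N21: +90 → 150 ≥ 120
  N26: +20 → 20 < 60
  N7: +40 → 40 < 90
Round 3 — N1, N21 buckle.
  N7: +65+35 → 140 ≥ 90
Round 4 — N7 buckles.
No further bucklings.

4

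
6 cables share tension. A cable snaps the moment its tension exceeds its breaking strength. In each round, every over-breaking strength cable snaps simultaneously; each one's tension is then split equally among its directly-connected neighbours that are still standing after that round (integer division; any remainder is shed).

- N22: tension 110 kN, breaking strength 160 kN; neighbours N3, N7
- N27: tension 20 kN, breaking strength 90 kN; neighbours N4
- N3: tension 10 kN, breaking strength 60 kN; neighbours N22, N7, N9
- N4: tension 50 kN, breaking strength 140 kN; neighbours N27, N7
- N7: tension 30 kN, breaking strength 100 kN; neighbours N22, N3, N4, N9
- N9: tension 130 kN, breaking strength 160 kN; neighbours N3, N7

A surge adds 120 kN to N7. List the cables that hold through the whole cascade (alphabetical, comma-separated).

N27, N4

Round 1 — N7 at 150 > 100. N7 snaps.
  N7 sheds 150 kN to N22, N3, N4, N9: 37 each (2 lost).
    N22: 110+37 = 147 ≤ 160
    N3: 10+37 = 47 ≤ 60
    N4: 50+37 = 87 ≤ 140
    N9: 130+37 = 167 > 160
Round 2 — N9 snaps.
  N9 sheds 167 kN to N3: 167 each.
    N3: 47+167 = 214 > 60
Round 3 — N3 snaps.
  N3 sheds 214 kN to N22: 214 each.
    N22: 147+214 = 361 > 160
Round 4 — N22 snaps.
  N22 sheds 361 kN: no online neighbours, lost.
No further breaks.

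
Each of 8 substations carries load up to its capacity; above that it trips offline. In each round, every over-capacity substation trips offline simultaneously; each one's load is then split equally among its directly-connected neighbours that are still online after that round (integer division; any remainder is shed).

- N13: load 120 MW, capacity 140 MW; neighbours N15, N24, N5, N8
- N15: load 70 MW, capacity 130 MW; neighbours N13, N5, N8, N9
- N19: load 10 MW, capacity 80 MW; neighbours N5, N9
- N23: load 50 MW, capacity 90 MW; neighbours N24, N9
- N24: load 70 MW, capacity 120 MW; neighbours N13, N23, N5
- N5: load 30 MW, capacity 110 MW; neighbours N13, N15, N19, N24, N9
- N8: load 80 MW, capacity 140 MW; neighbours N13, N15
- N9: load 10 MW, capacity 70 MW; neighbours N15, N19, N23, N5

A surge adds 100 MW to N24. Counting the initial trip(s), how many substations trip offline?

Round 1 — N24 at 170 > 120. N24 trips offline.
  N24 sheds 170 MW to N13, N23, N5: 56 each (2 lost).
    N13: 120+56 = 176 > 140
    N23: 50+56 = 106 > 90
    N5: 30+56 = 86 ≤ 110
Round 2 — N13, N23 trip offline.
  N13 sheds 176 MW to N15, N5, N8: 58 each (2 lost).
    N15: 70+58 = 128 ≤ 130
    N5: 86+58 = 144 > 110
    N8: 80+58 = 138 ≤ 140
  N23 sheds 106 MW to N9: 106 each.
    N9: 10+106 = 116 > 70
Round 3 — N5, N9 trip offline.
  N5 sheds 144 MW to N15, N19: 72 each.
    N15: 128+72 = 200 > 130
    N19: 10+72 = 82 > 80
  N9 sheds 116 MW to N15, N19: 58 each.
    N15: 200+58 = 258 > 130
    N19: 82+58 = 140 > 80
Round 4 — N15, N19 trip offline.
  N15 sheds 258 MW to N8: 258 each.
    N8: 138+258 = 396 > 140
  N19 sheds 140 MW: no online neighbours, lost.
Round 5 — N8 trips offline.
  N8 sheds 396 MW: no online neighbours, lost.
No further trips.

8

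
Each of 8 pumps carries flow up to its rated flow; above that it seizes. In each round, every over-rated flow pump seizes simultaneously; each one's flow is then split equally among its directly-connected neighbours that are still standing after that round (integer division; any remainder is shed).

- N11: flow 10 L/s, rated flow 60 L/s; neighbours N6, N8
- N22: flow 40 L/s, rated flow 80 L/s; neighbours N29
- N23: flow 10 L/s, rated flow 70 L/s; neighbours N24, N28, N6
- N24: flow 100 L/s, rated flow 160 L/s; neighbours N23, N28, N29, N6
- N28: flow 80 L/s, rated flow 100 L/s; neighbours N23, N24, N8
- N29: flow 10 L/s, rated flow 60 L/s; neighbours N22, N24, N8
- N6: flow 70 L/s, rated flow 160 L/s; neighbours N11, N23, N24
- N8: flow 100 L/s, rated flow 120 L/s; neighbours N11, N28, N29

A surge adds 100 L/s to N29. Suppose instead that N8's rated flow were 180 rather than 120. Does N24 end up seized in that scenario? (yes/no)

With N8's rated flow at 180:
Round 1 — N29 at 110 > 60. N29 seizes.
  N29 sheds 110 L/s to N22, N24, N8: 36 each (2 lost).
    N22: 40+36 = 76 ≤ 80
    N24: 100+36 = 136 ≤ 160
    N8: 100+36 = 136 ≤ 180
No further seizures.

no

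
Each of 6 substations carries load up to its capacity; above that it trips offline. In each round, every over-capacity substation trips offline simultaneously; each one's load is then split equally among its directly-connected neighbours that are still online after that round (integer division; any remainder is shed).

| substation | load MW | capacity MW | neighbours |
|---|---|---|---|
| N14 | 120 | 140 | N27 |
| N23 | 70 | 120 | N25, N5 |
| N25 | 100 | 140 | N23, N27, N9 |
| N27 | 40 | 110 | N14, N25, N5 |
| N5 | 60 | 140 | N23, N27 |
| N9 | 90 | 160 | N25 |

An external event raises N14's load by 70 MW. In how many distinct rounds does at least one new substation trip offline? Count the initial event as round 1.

Round 1 — N14 at 190 > 140. N14 trips offline.
  N14 sheds 190 MW to N27: 190 each.
    N27: 40+190 = 230 > 110
Round 2 — N27 trips offline.
  N27 sheds 230 MW to N25, N5: 115 each.
    N25: 100+115 = 215 > 140
    N5: 60+115 = 175 > 140
Round 3 — N25, N5 trip offline.
  N25 sheds 215 MW to N23, N9: 107 each (1 lost).
    N23: 70+107 = 177 > 120
    N9: 90+107 = 197 > 160
  N5 sheds 175 MW to N23: 175 each.
    N23: 177+175 = 352 > 120
Round 4 — N23, N9 trip offline.
  N23 sheds 352 MW: no online neighbours, lost.
  N9 sheds 197 MW: no online neighbours, lost.
No further trips.

4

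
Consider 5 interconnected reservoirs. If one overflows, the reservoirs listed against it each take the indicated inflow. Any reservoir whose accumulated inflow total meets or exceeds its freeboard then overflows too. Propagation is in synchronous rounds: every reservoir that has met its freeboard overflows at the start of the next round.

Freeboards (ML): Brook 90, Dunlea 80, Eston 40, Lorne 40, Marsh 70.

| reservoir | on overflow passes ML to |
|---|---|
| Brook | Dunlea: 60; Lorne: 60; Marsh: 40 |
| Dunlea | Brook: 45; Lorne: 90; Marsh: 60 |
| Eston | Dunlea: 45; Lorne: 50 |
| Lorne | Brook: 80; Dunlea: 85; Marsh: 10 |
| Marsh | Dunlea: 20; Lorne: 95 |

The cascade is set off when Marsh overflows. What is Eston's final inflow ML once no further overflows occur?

Round 1 — Marsh overflows (initial).
  Dunlea: +20 → 20 < 80
  Lorne: +95 → 95 ≥ 40
Round 2 — Lorne overflows.
  Brook: +80 → 80 < 90
  Dunlea: +85 → 105 ≥ 80
Round 3 — Dunlea overflows.
  Brook: +45 → 125 ≥ 90
Round 4 — Brook overflows.
No further overflows.

0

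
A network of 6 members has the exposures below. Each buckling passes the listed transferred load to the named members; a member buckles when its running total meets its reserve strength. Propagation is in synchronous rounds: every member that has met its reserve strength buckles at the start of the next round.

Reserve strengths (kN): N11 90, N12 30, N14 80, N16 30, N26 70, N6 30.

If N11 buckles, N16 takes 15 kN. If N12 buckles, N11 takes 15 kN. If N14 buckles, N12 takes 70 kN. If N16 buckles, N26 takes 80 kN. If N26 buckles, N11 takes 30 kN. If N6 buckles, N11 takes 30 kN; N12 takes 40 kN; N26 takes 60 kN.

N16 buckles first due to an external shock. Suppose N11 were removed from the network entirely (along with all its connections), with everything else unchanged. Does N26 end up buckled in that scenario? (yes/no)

With N11 removed:
Round 1 — N16 buckles (initial).
  N26: +80 → 80 ≥ 70
Round 2 — N26 buckles.
No further bucklings.

yes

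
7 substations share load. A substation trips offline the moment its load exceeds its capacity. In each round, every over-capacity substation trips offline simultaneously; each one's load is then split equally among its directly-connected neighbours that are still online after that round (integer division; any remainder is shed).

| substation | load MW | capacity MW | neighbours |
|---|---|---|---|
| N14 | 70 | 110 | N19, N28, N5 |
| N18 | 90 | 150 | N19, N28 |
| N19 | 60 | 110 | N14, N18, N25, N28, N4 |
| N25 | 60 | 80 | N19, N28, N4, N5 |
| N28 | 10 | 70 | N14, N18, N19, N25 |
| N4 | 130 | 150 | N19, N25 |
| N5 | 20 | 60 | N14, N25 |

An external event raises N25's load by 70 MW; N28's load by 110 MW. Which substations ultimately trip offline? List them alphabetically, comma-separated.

N14, N18, N19, N25, N28, N4, N5

Round 1 — N25 at 130 > 80; N28 at 120 > 70. N25, N28 trip offline.
  N25 sheds 130 MW to N19, N4, N5: 43 each (1 lost).
    N19: 60+43 = 103 ≤ 110
    N4: 130+43 = 173 > 150
    N5: 20+43 = 63 > 60
  N28 sheds 120 MW to N14, N18, N19: 40 each.
    N14: 70+40 = 110 ≤ 110
    N18: 90+40 = 130 ≤ 150
    N19: 103+40 = 143 > 110
Round 2 — N19, N4, N5 trip offline.
  N19 sheds 143 MW to N14, N18: 71 each (1 lost).
    N14: 110+71 = 181 > 110
    N18: 130+71 = 201 > 150
  N4 sheds 173 MW: no online neighbours, lost.
  N5 sheds 63 MW to N14: 63 each.
    N14: 181+63 = 244 > 110
Round 3 — N14, N18 trip offline.
  N14 sheds 244 MW: no online neighbours, lost.
  N18 sheds 201 MW: no online neighbours, lost.
No further trips.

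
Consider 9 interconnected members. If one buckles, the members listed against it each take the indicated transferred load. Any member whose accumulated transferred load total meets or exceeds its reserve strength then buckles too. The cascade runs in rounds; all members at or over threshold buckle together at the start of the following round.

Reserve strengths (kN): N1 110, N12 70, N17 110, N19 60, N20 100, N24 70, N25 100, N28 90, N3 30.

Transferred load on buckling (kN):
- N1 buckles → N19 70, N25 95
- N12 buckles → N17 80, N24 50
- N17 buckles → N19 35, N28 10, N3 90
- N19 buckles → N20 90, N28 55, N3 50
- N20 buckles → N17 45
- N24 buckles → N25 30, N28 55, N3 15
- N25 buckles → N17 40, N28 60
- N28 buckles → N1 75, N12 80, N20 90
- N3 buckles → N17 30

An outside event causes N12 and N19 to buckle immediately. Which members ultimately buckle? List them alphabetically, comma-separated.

N12, N17, N19, N3

Round 1 — N12, N19 buckle (initial).
  N17: +80 → 80 < 110
  N20: +90 → 90 < 100
  N24: +50 → 50 < 70
  N28: +55 → 55 < 90
  N3: +50 → 50 ≥ 30
Round 2 — N3 buckles.
  N17: +30 → 110 ≥ 110
Round 3 — N17 buckles.
  N28: +10 → 65 < 90
No further bucklings.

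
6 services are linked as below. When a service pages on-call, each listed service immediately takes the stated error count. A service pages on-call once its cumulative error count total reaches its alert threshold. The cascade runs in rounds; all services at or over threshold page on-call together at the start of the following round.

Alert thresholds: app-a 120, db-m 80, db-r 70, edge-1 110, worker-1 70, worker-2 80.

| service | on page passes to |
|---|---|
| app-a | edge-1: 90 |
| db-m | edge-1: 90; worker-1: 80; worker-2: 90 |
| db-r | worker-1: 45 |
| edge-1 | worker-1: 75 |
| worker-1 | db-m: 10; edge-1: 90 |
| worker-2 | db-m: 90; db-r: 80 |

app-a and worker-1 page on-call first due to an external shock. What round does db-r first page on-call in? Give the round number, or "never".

never

Round 1 — app-a, worker-1 page on-call (initial).
  db-m: +10 → 10 < 80
  edge-1: +90+90 → 180 ≥ 110
Round 2 — edge-1 pages on-call.
No further pages.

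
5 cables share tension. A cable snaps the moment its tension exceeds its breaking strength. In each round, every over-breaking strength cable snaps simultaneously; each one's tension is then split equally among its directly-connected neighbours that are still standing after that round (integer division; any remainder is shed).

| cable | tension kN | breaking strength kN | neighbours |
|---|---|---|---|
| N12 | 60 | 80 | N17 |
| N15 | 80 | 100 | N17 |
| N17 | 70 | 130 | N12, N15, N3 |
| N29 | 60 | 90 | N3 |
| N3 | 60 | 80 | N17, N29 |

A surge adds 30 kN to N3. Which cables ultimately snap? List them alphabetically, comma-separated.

N29, N3

Round 1 — N3 at 90 > 80. N3 snaps.
  N3 sheds 90 kN to N17, N29: 45 each.
    N17: 70+45 = 115 ≤ 130
    N29: 60+45 = 105 > 90
Round 2 — N29 snaps.
  N29 sheds 105 kN: no online neighbours, lost.
No further breaks.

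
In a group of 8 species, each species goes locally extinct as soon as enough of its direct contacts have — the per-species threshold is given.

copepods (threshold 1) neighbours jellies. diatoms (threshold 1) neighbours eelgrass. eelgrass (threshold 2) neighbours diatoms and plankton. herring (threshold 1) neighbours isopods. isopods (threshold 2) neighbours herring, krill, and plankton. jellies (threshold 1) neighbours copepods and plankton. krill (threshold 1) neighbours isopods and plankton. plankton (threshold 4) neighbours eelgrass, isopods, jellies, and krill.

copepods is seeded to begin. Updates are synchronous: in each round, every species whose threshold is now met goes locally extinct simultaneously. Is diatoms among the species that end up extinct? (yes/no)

no

Round 1 — copepods goes locally extinct (initial).
Round 2 — checking thresholds:
  jellies: 1 of 2 neighbours ≥ 1, goes locally extinct.
Round 3 — no new extinctions; cascade stops.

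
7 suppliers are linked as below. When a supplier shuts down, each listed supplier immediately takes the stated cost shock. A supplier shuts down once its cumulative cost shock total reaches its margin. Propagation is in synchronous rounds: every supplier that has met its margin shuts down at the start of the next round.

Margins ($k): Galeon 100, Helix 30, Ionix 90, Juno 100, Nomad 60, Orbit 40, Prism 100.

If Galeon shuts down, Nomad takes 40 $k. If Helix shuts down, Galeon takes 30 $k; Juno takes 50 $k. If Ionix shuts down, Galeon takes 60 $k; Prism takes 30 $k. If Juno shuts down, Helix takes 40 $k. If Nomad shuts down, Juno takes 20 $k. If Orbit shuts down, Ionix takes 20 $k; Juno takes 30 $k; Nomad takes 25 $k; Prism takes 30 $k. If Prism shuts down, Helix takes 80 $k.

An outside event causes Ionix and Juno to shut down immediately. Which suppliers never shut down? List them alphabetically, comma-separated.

Round 1 — Ionix, Juno shut down (initial).
  Galeon: +60 → 60 < 100
  Helix: +40 → 40 ≥ 30
  Prism: +30 → 30 < 100
Round 2 — Helix shuts down.
  Galeon: +30 → 90 < 100
No further shutdowns.

Galeon, Nomad, Orbit, Prism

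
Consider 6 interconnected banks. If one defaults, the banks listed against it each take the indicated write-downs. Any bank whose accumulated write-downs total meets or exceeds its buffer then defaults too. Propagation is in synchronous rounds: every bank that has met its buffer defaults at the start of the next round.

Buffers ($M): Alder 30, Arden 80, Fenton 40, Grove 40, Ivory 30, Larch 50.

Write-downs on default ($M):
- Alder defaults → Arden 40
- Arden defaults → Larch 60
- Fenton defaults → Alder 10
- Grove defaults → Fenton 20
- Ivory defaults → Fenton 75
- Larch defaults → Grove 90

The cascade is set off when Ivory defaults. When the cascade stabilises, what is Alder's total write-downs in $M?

Round 1 — Ivory defaults (initial).
  Fenton: +75 → 75 ≥ 40
Round 2 — Fenton defaults.
  Alder: +10 → 10 < 30
No further defaults.

10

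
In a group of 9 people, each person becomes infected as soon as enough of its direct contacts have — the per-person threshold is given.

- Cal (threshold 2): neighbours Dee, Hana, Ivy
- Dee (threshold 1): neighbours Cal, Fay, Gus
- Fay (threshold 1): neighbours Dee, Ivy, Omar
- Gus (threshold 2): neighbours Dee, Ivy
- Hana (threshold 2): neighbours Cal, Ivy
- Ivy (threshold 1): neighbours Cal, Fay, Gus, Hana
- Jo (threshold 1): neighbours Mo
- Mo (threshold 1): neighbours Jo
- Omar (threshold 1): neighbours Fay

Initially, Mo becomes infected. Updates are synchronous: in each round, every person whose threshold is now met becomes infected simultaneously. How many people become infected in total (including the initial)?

2

Round 1 — Mo becomes infected (initial).
Round 2 — checking thresholds:
  Jo: 1 of 1 neighbours ≥ 1, becomes infected.
Round 3 — no new infections; cascade stops.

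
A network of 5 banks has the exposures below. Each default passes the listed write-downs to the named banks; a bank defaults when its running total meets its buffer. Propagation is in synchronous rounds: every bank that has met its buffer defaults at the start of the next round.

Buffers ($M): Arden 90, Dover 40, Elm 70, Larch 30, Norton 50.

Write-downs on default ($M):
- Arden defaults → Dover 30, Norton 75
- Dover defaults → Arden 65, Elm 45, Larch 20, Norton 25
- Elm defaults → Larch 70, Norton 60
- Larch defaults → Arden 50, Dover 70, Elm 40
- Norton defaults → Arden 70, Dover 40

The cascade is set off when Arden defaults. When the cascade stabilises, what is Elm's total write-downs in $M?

45

Round 1 — Arden defaults (initial).
  Dover: +30 → 30 < 40
  Norton: +75 → 75 ≥ 50
Round 2 — Norton defaults.
  Dover: +40 → 70 ≥ 40
Round 3 — Dover defaults.
  Elm: +45 → 45 < 70
  Larch: +20 → 20 < 30
No further defaults.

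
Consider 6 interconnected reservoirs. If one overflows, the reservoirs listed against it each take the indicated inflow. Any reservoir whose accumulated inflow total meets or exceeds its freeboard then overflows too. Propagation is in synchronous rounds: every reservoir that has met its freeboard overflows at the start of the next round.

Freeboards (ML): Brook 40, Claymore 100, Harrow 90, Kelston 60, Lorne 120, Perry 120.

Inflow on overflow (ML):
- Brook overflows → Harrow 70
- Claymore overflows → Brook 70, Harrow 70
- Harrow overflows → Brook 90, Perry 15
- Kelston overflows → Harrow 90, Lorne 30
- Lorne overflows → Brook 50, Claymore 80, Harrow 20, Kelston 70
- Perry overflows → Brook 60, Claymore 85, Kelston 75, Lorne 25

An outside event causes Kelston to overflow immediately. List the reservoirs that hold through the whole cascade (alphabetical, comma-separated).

Claymore, Lorne, Perry

Round 1 — Kelston overflows (initial).
  Harrow: +90 → 90 ≥ 90
  Lorne: +30 → 30 < 120
Round 2 — Harrow overflows.
  Brook: +90 → 90 ≥ 40
  Perry: +15 → 15 < 120
Round 3 — Brook overflows.
No further overflows.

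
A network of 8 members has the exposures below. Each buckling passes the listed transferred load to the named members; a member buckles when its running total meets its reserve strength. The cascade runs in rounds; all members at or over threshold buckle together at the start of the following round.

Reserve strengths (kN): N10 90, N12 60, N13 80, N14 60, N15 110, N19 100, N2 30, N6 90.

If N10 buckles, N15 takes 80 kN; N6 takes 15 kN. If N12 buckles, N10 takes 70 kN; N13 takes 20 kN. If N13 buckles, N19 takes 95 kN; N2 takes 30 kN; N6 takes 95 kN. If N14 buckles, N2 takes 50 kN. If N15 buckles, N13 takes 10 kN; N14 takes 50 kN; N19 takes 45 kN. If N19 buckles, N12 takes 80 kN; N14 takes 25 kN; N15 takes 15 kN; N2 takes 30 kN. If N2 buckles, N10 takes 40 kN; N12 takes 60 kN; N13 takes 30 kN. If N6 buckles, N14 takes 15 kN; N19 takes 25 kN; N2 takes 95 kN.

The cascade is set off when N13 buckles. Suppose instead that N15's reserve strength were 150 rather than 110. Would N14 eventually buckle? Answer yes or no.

no

With N15's reserve strength at 150:
Round 1 — N13 buckles (initial).
  N19: +95 → 95 < 100
  N2: +30 → 30 ≥ 30
  N6: +95 → 95 ≥ 90
Round 2 — N2, N6 buckle.
  N10: +40 → 40 < 90
  N12: +60 → 60 ≥ 60
  N14: +15 → 15 < 60
  N19: +25 → 120 ≥ 100
Round 3 — N12, N19 buckle.
  N10: +70 → 110 ≥ 90
  N14: +25 → 40 < 60
  N15: +15 → 15 < 150
Round 4 — N10 buckles.
  N15: +80 → 95 < 150
No further bucklings.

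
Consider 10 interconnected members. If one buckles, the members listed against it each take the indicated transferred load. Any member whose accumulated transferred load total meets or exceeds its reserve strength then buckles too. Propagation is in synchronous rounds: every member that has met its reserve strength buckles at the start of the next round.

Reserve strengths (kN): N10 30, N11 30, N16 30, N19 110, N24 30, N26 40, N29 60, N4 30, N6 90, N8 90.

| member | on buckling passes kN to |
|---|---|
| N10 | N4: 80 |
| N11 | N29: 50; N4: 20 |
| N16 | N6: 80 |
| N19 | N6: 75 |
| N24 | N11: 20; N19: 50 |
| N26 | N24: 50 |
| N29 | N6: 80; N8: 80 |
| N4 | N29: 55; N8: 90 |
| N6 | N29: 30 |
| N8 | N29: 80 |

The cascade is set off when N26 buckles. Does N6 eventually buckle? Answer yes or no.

no

Round 1 — N26 buckles (initial).
  N24: +50 → 50 ≥ 30
Round 2 — N24 buckles.
  N11: +20 → 20 < 30
  N19: +50 → 50 < 110
No further bucklings.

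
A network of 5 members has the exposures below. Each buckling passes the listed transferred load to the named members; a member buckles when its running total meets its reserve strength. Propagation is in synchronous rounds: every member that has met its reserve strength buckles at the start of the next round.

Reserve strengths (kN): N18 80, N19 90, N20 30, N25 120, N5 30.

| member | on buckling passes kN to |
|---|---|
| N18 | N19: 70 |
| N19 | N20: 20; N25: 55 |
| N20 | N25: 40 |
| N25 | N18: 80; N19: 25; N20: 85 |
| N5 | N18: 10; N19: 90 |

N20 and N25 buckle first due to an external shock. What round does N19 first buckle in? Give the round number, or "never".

Round 1 — N20, N25 buckle (initial).
  N18: +80 → 80 ≥ 80
  N19: +25 → 25 < 90
Round 2 — N18 buckles.
  N19: +70 → 95 ≥ 90
Round 3 — N19 buckles.
No further bucklings.

3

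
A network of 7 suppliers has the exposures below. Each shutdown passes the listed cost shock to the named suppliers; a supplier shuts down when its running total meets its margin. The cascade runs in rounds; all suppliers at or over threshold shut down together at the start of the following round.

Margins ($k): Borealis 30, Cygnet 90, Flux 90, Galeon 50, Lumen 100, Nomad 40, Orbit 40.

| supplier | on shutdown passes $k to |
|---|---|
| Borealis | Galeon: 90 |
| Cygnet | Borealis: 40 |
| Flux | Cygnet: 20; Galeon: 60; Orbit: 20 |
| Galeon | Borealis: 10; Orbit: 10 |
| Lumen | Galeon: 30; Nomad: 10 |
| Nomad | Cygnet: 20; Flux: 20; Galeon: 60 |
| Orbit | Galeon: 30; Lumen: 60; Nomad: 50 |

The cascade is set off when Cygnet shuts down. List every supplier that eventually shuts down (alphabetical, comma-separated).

Borealis, Cygnet, Galeon

Round 1 — Cygnet shuts down (initial).
  Borealis: +40 → 40 ≥ 30
Round 2 — Borealis shuts down.
  Galeon: +90 → 90 ≥ 50
Round 3 — Galeon shuts down.
  Orbit: +10 → 10 < 40
No further shutdowns.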